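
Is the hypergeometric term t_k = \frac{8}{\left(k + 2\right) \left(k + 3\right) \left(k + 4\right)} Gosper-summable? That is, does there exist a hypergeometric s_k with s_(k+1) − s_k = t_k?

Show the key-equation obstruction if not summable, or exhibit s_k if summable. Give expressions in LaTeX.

Yes. s_k = \frac{2 k \left(k + 5\right)}{3 \left(k + 2\right) \left(k + 3\right)}.

Step 1: r(k) = (k + 2)/(k + 5).
So A=k + 2 and B=k + 5, with C=1.
Need (k + 2)·f(k+1) − (k + 4)·f(k) = 1.
From deg A=1, deg B=1, deg C=0: d=2.
Coefficient equations give f(k) = k*(k + 5)/12.
R(k) = B(k−1)·f(k)/C(k) = k*(k + 4)*(k + 5)/12; s_k = R·t_k = 2*k*(k + 5)/(3*(k + 2)*(k + 3)).
Check: Δs_k = 8/(k**3 + 9*k**2 + 26*k + 24). ✓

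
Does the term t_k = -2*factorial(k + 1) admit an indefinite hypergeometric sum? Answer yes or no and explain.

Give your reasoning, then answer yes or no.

r(k) = k + 2 after simplifying.
So A=k + 2 and B=1, with C=1.
Set up (k + 2)·f(k+1) − (1)·f(k) − (1) = 0.
Degrees (1,0,0) ⇒ d ≤ -1.
Negative degree bound (-1): no f exists, t_k not Gosper-summable.

No — key equation has no polynomial f.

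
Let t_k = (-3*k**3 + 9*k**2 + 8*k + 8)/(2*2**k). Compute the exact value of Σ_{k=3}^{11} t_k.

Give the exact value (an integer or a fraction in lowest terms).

The ratio is (3*k**3 - 17*k - 22)/(2*(3*k**3 - 9*k**2 - 8*k - 8)).
Factor: A=1/2; B=1; C=k**3 - 3*k**2 - 8*k/3 - 8/3.
Need (1/2)·f(k+1) − (1)·f(k) = k**3 - 3*k**2 - 8*k/3 - 8/3.
From deg A=0, deg B=0, deg C=3: d=3.
Solving with deg f ≤ 3: f(k) = -2*(k - 1)*(3*k**2 + 3*k + 4)/3.
Then R = B(k−1)f/C = -2*(k - 1)*(3*k**2 + 3*k + 4)/(3*k**3 - 9*k**2 - 8*k - 8), so s_k = R(k)·t_k = (3*k**3 + k - 4)/2**k.
s_(k+1) − s_k = (-6*k**3 - k + 3*(k + 1)**3 + 5)/(2*2**k) = t_k.
Evaluate s at k=12 and k=3: 649/512 and 10; difference -4471/512.

Σ = -4471/512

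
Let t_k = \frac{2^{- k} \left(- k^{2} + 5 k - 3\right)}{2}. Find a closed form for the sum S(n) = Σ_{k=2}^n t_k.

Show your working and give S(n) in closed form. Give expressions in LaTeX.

Ratio r(k) = (k**2 - 3*k - 1)/(2*(k**2 - 5*k + 3)).
Normal form (A,B,C) = (1/2, 1, k**2 - 5*k + 3).
Set up (1/2)·f(k+1) − (1)·f(k) − (k**2 - 5*k + 3) = 0.
deg f ≤ 2 (via 0,0,2).
Solving with deg f ≤ 2: f(k) = -2*(k**2 - 3*k + 1).
Then R = B(k−1)f/C = -2*(k**2 - 3*k + 1)/(k**2 - 5*k + 3), so s_k = R(k)·t_k = (k**2 - 3*k + 1)/2**k.
s_(k+1) − s_k = (-k**2 + 5*k - 3)/(2*2**k) = t_k.
Evaluate: s_(n+1) = 2**(-n - 1)*(n**2 - n - 1); subtract s_(2) = -1/4 ⇒ S(n) = 2**(-n - 2)*(2**n + 2*n**2 - 2*n - 2).

S(n) = 2^{- n - 2} \left(2^{n} + 2 n^{2} - 2 n - 2\right)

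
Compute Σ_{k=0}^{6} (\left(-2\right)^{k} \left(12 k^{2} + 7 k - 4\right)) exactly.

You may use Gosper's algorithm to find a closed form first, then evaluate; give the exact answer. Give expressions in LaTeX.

Step 1: r(k) = 2*(-12*k**2 - 31*k - 15)/(12*k**2 + 7*k - 4).
Factor: A=-2; B=1; C=k**2 + 7*k/12 - 1/3.
f must satisfy (-2)·f(k+1) − (1)·f(k) = k**2 + 7*k/12 - 1/3.
d = 2 from the (0,0,2) case.
Solve for f: f(k) = -(4*k**2 - 3*k - 2)/12 (degree 2 ≤ 2).
So s_k = (B(k−1)f/C)·t_k = (-(4*k**2 - 3*k - 2)/(12*k**2 + 7*k - 4))·t_k = (-2)**k*(-4*k**2 + 3*k + 2).
Δs = (-2)**k*(12*k**2 + 7*k - 4), as required.
Σ_(k=0)^(6) t_k = s_(7) − s_(0) = 22144 − (2) = 22142.

Σ = 22142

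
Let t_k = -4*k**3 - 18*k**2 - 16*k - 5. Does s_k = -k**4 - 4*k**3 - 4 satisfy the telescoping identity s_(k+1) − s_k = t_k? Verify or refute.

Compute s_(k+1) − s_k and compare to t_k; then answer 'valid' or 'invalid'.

Valid: the claim telescopes to t_k.

s_(k+1) = -(k + 1)**4 - 4*(k + 1)**3 - 4
s_(k+1) − s_k = -4*k**3 - 18*k**2 - 16*k - 5
(s_(k+1) − s_k) − t_k = 0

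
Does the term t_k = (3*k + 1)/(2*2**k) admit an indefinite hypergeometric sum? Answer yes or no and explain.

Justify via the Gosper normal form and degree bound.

Yes. s_k = (-3*k - 4)/2**k.

r(k) = (3*k + 4)/(2*(3*k + 1)) after simplifying.
Take A(k)=1/2, B(k)=1, C(k)=k + 1/3.
Need (1/2)·f(k+1) − (1)·f(k) = k + 1/3.
Degrees (0,0,1) ⇒ d ≤ 1.
Match coefficients ⇒ f(k) = -2*(3*k + 4)/3.
So s_k = (B(k−1)f/C)·t_k = (-2*(3*k + 4)/(3*k + 1))·t_k = (-3*k - 4)/2**k.
s_(k+1) − s_k = (3*k + 1)/(2*2**k) = t_k.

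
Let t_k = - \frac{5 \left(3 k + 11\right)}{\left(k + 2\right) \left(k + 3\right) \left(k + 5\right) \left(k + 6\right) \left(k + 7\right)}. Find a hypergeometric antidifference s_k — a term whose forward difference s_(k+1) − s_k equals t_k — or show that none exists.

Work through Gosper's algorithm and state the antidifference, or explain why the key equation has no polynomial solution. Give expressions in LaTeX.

s_k = \frac{k \left(- k^{2} - 13 k - 52\right)}{12 \left(k^{3} + 13 k^{2} + 52 k + 60\right)}

Ratio r(k) = (k + 2)*(k + 5)*(3*k + 14)/((k + 4)*(k + 8)*(3*k + 11)).
Normal form (A,B,C) = (k + 2, k + 8, k**2 + 23*k/3 + 44/3).
Solve (k + 2)·f(k+1) − (k + 7)·f(k) = k**2 + 23*k/3 + 44/3.
From deg A=1, deg B=1, deg C=2: d=5.
Solve for f: f(k) = k*(k + 3)*(k + 4)*(k**2 + 13*k + 52)/180 (degree 5 ≤ 5).
Then R = B(k−1)f/C = k*(k + 3)*(k + 7)*(k**2 + 13*k + 52)/(60*(3*k + 11)), so s_k = R(k)·t_k = k*(-k**2 - 13*k - 52)/(12*(k**3 + 13*k**2 + 52*k + 60)).
s_(k+1) − s_k = 5*(-3*k - 11)/(k**5 + 23*k**4 + 203*k**3 + 853*k**2 + 1692*k + 1260) = t_k.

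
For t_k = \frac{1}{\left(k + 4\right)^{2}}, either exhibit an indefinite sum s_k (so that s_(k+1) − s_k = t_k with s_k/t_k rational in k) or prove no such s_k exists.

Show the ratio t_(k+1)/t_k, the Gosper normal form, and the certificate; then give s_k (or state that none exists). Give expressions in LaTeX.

Compute t_(k+1)/t_k: get (k + 4)**2/(k + 5)**2.
Gosper form: A/B · C(k+1)/C(k) with A=k**2 + 8*k + 16, B=k**2 + 10*k + 25, C=1.
Set up (k**2 + 8*k + 16)·f(k+1) − (k**2 + 8*k + 16)·f(k) − (1) = 0.
deg f ≤ 0 (via 2,2,0).
f = c0 ⇒ A·f(k+1) − B(k−1)·f(k) − C = -1. The system {-1 = 0} is inconsistent; no antidifference.

not Gosper-summable; s_k does not exist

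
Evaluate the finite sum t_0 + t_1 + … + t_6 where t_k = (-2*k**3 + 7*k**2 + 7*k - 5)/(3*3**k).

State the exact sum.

Σ = 217/2187

t_(k+1)/t_k = (2*k**3 - k**2 - 15*k - 7)/(3*(2*k**3 - 7*k**2 - 7*k + 5)).
Take A(k)=1/3, B(k)=1, C(k)=k**3 - 7*k**2/2 - 7*k/2 + 5/2.
Set up (1/3)·f(k+1) − (1)·f(k) − (k**3 - 7*k**2/2 - 7*k/2 + 5/2) = 0.
d = 3 from the (0,0,3) case.
Solving with deg f ≤ 3: f(k) = -3*k*(k**2 - 2*k - 4)/2.
Certificate R = B(k−1)f/C = -3*k*(k**2 - 2*k - 4)/((2*k - 1)*(k**2 - 3*k - 5)) gives s_k = k*(k**2 - 2*k - 4)/3**k.
s_(k+1) − s_k = (-2*k**3 + 7*k**2 + 7*k - 5)/(3*3**k) = t_k.
Sum = s_(7) − s_(0); s_(7) = 217/2187, s_(0) = 0 ⇒ 217/2187.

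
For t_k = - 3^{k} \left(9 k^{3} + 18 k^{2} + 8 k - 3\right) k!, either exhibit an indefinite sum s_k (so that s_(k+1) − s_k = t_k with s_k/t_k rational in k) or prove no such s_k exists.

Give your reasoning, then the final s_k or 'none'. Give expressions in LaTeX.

r(k) = 3*(9*k**4 + 54*k**3 + 116*k**2 + 103*k + 32)/(9*k**3 + 18*k**2 + 8*k - 3) after simplifying.
Normal form (A,B,C) = (3*k + 3, 1, k**3 + 2*k**2 + 8*k/9 - 1/3).
Need (3*k + 3)·f(k+1) − (1)·f(k) = k**3 + 2*k**2 + 8*k/9 - 1/3.
deg f ≤ 2 (via 1,0,3).
Solving with deg f ≤ 2: f(k) = (3*k**2 - 2*k - 3)/9.
Certificate R = B(k−1)f/C = (3*k**2 - 2*k - 3)/(9*k**3 + 18*k**2 + 8*k - 3) gives s_k = 3**k*(-3*k**2 + 2*k + 3)*factorial(k).
s_(k+1) − s_k = -3**k*(9*k**3 + 18*k**2 + 8*k - 3)*factorial(k) = t_k.

s_k = 3^{k} \left(- 3 k^{2} + 2 k + 3\right) k!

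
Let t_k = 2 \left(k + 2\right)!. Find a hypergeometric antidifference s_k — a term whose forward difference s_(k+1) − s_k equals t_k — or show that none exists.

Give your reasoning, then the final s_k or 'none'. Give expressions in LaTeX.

The ratio is k + 3.
Gosper form: A/B · C(k+1)/C(k) with A=k + 3, B=1, C=1.
Solve (k + 3)·f(k+1) − (1)·f(k) = 1.
From deg A=1, deg B=0, deg C=0: d=-1.
Bound -1 < 0, so the key equation has no polynomial solution.

none — t_k is not Gosper-summable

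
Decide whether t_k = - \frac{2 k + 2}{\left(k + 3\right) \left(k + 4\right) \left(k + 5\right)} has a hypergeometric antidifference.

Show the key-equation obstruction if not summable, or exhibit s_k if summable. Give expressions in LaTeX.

Yes. s_k = - \frac{k \left(k + 1\right)}{3 \left(k + 3\right) \left(k + 4\right)}.

The ratio is (k + 2)*(k + 3)/((k + 1)*(k + 6)).
A = k + 3, B = k + 6, C = k + 1.
Set up (k + 3)·f(k+1) − (k + 5)·f(k) − (k + 1) = 0.
d = 2 from the (1,1,1) case.
Coefficient equations give f(k) = k*(k + 1)/6.
R(k) = B(k−1)·f(k)/C(k) = k*(k + 5)/6; s_k = R·t_k = -k*(k + 1)/(3*(k + 3)*(k + 4)).
Δs = 2*(-k - 1)/(k**3 + 12*k**2 + 47*k + 60), as required.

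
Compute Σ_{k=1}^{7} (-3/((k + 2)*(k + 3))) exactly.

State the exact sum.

Σ = -7/10

Ratio r(k) = (k + 2)/(k + 4).
So A=k + 2 and B=k + 4, with C=1.
Solve (k + 2)·f(k+1) − (k + 3)·f(k) = 1.
Degrees (1,1,0) ⇒ d ≤ 1.
Solve for f: f(k) = k/2 (degree 1 ≤ 1).
Then R = B(k−1)f/C = k*(k + 3)/2, so s_k = R(k)·t_k = -3*k/(2*k + 4).
Verify: -3/(k**2 + 5*k + 6) matches t_k.
Telescoping: Σ = s_(8) − s_(1) = -6/5 − (-1/2) = -7/10.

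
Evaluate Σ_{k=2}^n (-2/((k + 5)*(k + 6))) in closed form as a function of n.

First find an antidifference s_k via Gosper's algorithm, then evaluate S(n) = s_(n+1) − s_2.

Step 1: r(k) = (k + 5)/(k + 7).
So A=k + 5 and B=k + 7, with C=1.
Solve (k + 5)·f(k+1) − (k + 6)·f(k) = 1.
From deg A=1, deg B=1, deg C=0: d=1.
Solve for f: f(k) = k/5 (degree 1 ≤ 1).
Certificate R = B(k−1)f/C = k*(k + 6)/5 gives s_k = -2*k/(5*k + 25).
Check: Δs_k = -2/(k**2 + 11*k + 30). ✓
Telescope: S(n) = s_(n+1) − s_(2) = 2*(-n - 1)/(5*(n + 6)) − (-4/35) = 2*(1 - n)/(7*(n + 6)).

S(n) = 2*(1 - n)/(7*(n + 6))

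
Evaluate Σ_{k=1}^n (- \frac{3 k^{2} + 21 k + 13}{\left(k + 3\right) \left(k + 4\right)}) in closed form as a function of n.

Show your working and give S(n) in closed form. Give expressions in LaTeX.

r(k) = (k + 3)*(21*k + 3*(k + 1)**2 + 34)/((k + 5)*(3*k**2 + 21*k + 13)) after simplifying.
Gosper form: A/B · C(k+1)/C(k) with A=k + 3, B=k + 5, C=k**2 + 7*k + 13/3.
Set up (k + 3)·f(k+1) − (k + 4)·f(k) − (k**2 + 7*k + 13/3) = 0.
From deg A=1, deg B=1, deg C=2: d=2.
Coefficient equations give f(k) = k*(9*k + 4)/9.
Get s_k = R·t_k = k*(-9*k - 4)/(3*(k + 3)) with R(k) = B(k−1)f(k)/C(k) = k*(k + 4)*(9*k + 4)/(3*(3*k**2 + 21*k + 13)).
Verify: (-3*k**2 - 21*k - 13)/(k**2 + 7*k + 12) matches t_k.
s_(n+1) = (-9*n**2 - 22*n - 13)/(3*(n + 4)) and s_(1) = -13/12, so S(n) = n*(-12*n - 25)/(4*(n + 4)).

S(n) = \frac{n \left(- 12 n - 25\right)}{4 \left(n + 4\right)}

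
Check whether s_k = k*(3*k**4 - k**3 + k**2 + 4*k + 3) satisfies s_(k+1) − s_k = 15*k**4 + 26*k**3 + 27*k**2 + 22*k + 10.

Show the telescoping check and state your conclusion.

Valid: the claim telescopes to t_k.

s_(k+1) = (k + 1)*(4*k + 3*(k + 1)**4 - (k + 1)**3 + (k + 1)**2 + 7)
s_(k+1) − s_k = 15*k**4 + 26*k**3 + 27*k**2 + 22*k + 10
(s_(k+1) − s_k) − t_k = 0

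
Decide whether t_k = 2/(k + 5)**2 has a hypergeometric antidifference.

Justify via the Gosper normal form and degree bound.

No — key equation has no polynomial f.

Step 1: r(k) = (k + 5)**2/(k + 6)**2.
So A=k**2 + 10*k + 25 and B=k**2 + 12*k + 36, with C=1.
Solve (k**2 + 10*k + 25)·f(k+1) − (k**2 + 10*k + 25)·f(k) = 1.
From deg A=2, deg B=2, deg C=0: d=0.
Write f(k) = c0. Then LHS − RHS = -1, requiring -1 = 0: contradictory. No certificate.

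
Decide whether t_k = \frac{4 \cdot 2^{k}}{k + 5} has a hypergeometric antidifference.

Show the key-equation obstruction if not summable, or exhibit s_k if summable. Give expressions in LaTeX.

No — negative degree bound, so no certificate f.

Ratio r(k) = 2*(k + 5)/(k + 6).
A = 2*k + 10, B = k + 6, C = 1.
Need (2*k + 10)·f(k+1) − (k + 5)·f(k) = 1.
Degrees (1,1,0) ⇒ d ≤ -1.
d = -1 < 0 ⇒ no nonzero polynomial f; not summable.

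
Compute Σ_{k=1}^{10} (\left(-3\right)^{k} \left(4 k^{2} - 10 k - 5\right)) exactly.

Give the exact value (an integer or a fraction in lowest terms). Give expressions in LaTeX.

Ratio r(k) = 3*(-4*k**2 + 2*k + 11)/(4*k**2 - 10*k - 5).
Gosper form: A/B · C(k+1)/C(k) with A=-3, B=1, C=k**2 - 5*k/2 - 5/4.
Solve (-3)·f(k+1) − (1)·f(k) = k**2 - 5*k/2 - 5/4.
Bound: deg f ≤ 2.
A polynomial solution: f(k) = -(k**2 - 4*k + 1)/4.
Get s_k = R·t_k = (-3)**k*(-k**2 + 4*k - 1) with R(k) = B(k−1)f(k)/C(k) = -(k**2 - 4*k + 1)/(4*k**2 - 10*k - 5).
Verify: (-3)**k*(4*k**2 - 10*k - 5) matches t_k.
Telescoping: Σ = s_(11) − s_(1) = 13817466 − (-6) = 13817472.

Σ = 13817472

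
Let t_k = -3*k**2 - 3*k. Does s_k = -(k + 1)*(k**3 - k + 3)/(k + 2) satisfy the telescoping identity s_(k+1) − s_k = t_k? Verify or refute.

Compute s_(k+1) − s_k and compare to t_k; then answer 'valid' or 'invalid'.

Invalid: residual (2*k**3 + 9*k**2 + 7*k - 3)/(k**2 + 5*k + 6) ≠ 0.

s_(k+1) = -(k + 2)*(-k + (k + 1)**3 + 2)/(k + 3)
s_(k+1) − s_k = (-3*k**4 - 16*k**3 - 24*k**2 - 11*k - 3)/(k**2 + 5*k + 6)
(s_(k+1) − s_k) − t_k = (2*k**3 + 9*k**2 + 7*k - 3)/(k**2 + 5*k + 6)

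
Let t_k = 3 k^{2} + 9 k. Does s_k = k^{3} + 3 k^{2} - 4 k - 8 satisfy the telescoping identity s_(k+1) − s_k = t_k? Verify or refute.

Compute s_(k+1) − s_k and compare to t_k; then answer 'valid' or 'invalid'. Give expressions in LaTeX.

valid (s_(k+1) − s_k reduces to t_k)

s_(k+1) = k**3 + 6*k**2 + 5*k - 8
s_(k+1) − s_k = 3*k*(k + 3)
(s_(k+1) − s_k) − t_k = 0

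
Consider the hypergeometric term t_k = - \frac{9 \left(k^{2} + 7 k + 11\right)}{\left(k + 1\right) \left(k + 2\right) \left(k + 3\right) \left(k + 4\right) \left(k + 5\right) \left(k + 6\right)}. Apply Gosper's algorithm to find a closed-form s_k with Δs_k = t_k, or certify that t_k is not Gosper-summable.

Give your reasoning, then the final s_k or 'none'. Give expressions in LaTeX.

s_k = \frac{k \left(- k^{2} - 9 k - 23\right)}{5 \left(k^{3} + 9 k^{2} + 23 k + 15\right)}

Step 1: r(k) = (k + 1)*(7*k + (k + 1)**2 + 18)/((k + 7)*(k**2 + 7*k + 11)).
Gosper form: A/B · C(k+1)/C(k) with A=k + 1, B=k + 7, C=k**2 + 7*k + 11.
Set up (k + 1)·f(k+1) − (k + 6)·f(k) − (k**2 + 7*k + 11) = 0.
deg f ≤ 5 (via 1,1,2).
Solve for f: f(k) = k*(k + 2)*(k + 4)*(k**2 + 9*k + 23)/45 (degree 5 ≤ 5).
So s_k = (B(k−1)f/C)·t_k = (k*(k + 2)*(k + 4)*(k + 6)*(k**2 + 9*k + 23)/(45*(k**2 + 7*k + 11)))·t_k = k*(-k**2 - 9*k - 23)/(5*(k**3 + 9*k**2 + 23*k + 15)).
Check: Δs_k = 9*(-k**2 - 7*k - 11)/(k**6 + 21*k**5 + 175*k**4 + 735*k**3 + 1624*k**2 + 1764*k + 720). ✓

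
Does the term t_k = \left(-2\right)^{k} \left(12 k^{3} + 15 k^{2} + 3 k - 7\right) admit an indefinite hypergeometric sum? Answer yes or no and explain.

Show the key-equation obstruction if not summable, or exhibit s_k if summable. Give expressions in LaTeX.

Step 1: r(k) = 2*(-12*k**3 - 51*k**2 - 69*k - 23)/(12*k**3 + 15*k**2 + 3*k - 7).
Normal form (A,B,C) = (-2, 1, k**3 + 5*k**2/4 + k/4 - 7/12).
Need (-2)·f(k+1) − (1)·f(k) = k**3 + 5*k**2/4 + k/4 - 7/12.
Bound: deg f ≤ 3.
Match coefficients ⇒ f(k) = -(4*k**3 - 3*k**2 - 3*k - 1)/12.
Certificate R = B(k−1)f/C = -(4*k**3 - 3*k**2 - 3*k - 1)/(12*k**3 + 15*k**2 + 3*k - 7) gives s_k = (-2)**k*(-4*k**3 + 3*k**2 + 3*k + 1).
s_(k+1) − s_k = (-2)**k*(12*k**3 + 15*k**2 + 3*k - 7) = t_k.

Yes. s_k = \left(-2\right)^{k} \left(- 4 k^{3} + 3 k^{2} + 3 k + 1\right).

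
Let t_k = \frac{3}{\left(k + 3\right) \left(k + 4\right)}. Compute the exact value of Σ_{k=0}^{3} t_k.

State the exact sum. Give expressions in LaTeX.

Ratio r(k) = (k + 3)/(k + 5).
So A=k + 3 and B=k + 5, with C=1.
Need (k + 3)·f(k+1) − (k + 4)·f(k) = 1.
From deg A=1, deg B=1, deg C=0: d=1.
Solving with deg f ≤ 1: f(k) = k/3.
Get s_k = R·t_k = k/(k + 3) with R(k) = B(k−1)f(k)/C(k) = k*(k + 4)/3.
Verify: 3/(k**2 + 7*k + 12) matches t_k.
Telescoping: Σ = s_(4) − s_(0) = 4/7 − (0) = 4/7.

Σ = 4/7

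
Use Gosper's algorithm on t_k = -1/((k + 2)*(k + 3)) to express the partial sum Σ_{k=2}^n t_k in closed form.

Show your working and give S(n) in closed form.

S(n) = (1 - n)/(4*(n + 3))

Compute t_(k+1)/t_k: get (k + 2)/(k + 4).
Take A(k)=k + 2, B(k)=k + 4, C(k)=1.
Set up (k + 2)·f(k+1) − (k + 3)·f(k) − (1) = 0.
d = 1 from the (1,1,0) case.
Solving with deg f ≤ 1: f(k) = k/2.
Get s_k = R·t_k = -k/(2*k + 4) with R(k) = B(k−1)f(k)/C(k) = k*(k + 3)/2.
s_(k+1) − s_k = -1/(k**2 + 5*k + 6) = t_k.
s_(n+1) = (-n - 1)/(2*(n + 3)) and s_(2) = -1/4, so S(n) = (1 - n)/(4*(n + 3)).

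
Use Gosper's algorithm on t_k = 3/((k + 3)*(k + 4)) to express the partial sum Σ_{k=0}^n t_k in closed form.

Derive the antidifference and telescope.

S(n) = (n + 1)/(n + 4)

The ratio is (k + 3)/(k + 5).
Factor: A=k + 3; B=k + 5; C=1.
Need (k + 3)·f(k+1) − (k + 4)·f(k) = 1.
Bound: deg f ≤ 1.
A polynomial solution: f(k) = k/3.
Certificate R = B(k−1)f/C = k*(k + 4)/3 gives s_k = k/(k + 3).
Verify: 3/(k**2 + 7*k + 12) matches t_k.
Σ_(k=0)^n t_k = s_(n+1) − s_(0) = ((n + 1)/(n + 4)) − (0), i.e. (n + 1)/(n + 4).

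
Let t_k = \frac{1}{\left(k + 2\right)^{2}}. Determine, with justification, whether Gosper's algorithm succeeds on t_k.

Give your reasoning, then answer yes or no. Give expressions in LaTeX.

No — the linear system for f has no solution.

r(k) = (k + 2)**2/(k + 3)**2 after simplifying.
So A=k**2 + 4*k + 4 and B=k**2 + 6*k + 9, with C=1.
f must satisfy (k**2 + 4*k + 4)·f(k+1) − (k**2 + 4*k + 4)·f(k) = 1.
deg f ≤ 0 (via 2,2,0).
f = c0 ⇒ A·f(k+1) − B(k−1)·f(k) − C = -1. The system {-1 = 0} is inconsistent; no antidifference.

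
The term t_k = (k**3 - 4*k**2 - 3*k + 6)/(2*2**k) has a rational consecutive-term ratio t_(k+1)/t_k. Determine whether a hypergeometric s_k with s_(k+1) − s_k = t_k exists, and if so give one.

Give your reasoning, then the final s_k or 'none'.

s_k = (-k**3 + k**2 + 2*k - 4)/2**k

r(k) = k*(k**2 - k - 8)/(2*(k**3 - 4*k**2 - 3*k + 6)) after simplifying.
Gosper form: A/B · C(k+1)/C(k) with A=1/2, B=1, C=k**3 - 4*k**2 - 3*k + 6.
f must satisfy (1/2)·f(k+1) − (1)·f(k) = k**3 - 4*k**2 - 3*k + 6.
deg f ≤ 3 (via 0,0,3).
A polynomial solution: f(k) = -2*(k**3 - k**2 - 2*k + 4).
Certificate R = B(k−1)f/C = -2*(k**3 - k**2 - 2*k + 4)/((k - 1)*(k**2 - 3*k - 6)) gives s_k = (-k**3 + k**2 + 2*k - 4)/2**k.
s_(k+1) − s_k = (k**3 - 4*k**2 - 3*k + 6)/(2*2**k) = t_k.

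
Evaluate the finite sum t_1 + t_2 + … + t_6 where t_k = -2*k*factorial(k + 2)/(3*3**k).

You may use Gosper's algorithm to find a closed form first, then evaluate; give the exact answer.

Σ = -8852/27

The ratio is (k + 1)*(k + 3)/(3*k).
Normal form (A,B,C) = (k/3 + 1, 1, k).
f must satisfy (k/3 + 1)·f(k+1) − (1)·f(k) = k.
Degrees (1,0,1) ⇒ d ≤ 0.
Coefficient equations give f(k) = 3.
Certificate R = B(k−1)f/C = 3/k gives s_k = -2*factorial(k + 2)/3**k.
s_(k+1) − s_k = -2*k*factorial(k + 2)/(3*3**k) = t_k.
Evaluate s at k=7 and k=1: -8960/27 and -4; difference -8852/27.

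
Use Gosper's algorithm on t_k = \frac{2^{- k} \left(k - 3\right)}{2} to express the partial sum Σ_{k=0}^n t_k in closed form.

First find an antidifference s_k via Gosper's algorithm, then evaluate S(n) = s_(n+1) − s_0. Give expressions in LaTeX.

S(n) = 2^{- n - 1} \left(- 2^{n + 2} - n + 1\right)

Step 1: r(k) = (k - 2)/(2*(k - 3)).
Gosper form: A/B · C(k+1)/C(k) with A=1/2, B=1, C=k - 3.
f must satisfy (1/2)·f(k+1) − (1)·f(k) = k - 3.
Degrees (0,0,1) ⇒ d ≤ 1.
Coefficient equations give f(k) = -2*(k - 2).
R(k) = B(k−1)·f(k)/C(k) = -2*(k - 2)/(k - 3); s_k = R·t_k = (2 - k)/2**k.
Δs = (k - 3)/(2*2**k), as required.
Evaluate: s_(n+1) = 2**(-n - 1)*(1 - n); subtract s_(0) = 2 ⇒ S(n) = 2**(-n - 1)*(-2**(n + 2) - n + 1).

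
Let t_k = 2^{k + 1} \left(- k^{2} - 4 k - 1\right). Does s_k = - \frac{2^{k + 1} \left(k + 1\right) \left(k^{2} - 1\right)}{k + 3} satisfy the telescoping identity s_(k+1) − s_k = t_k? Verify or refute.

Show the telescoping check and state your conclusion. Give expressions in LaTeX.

s_(k+1) = -2**(k + 2)*(k + 2)*((k + 1)**2 - 1)/(k + 4)
s_(k+1) − s_k = 2**(k + 1)*(-k**4 - 9*k**3 - 29*k**2 - 29*k - 4)/(k**2 + 7*k + 12)
(s_(k+1) − s_k) − t_k = 2**(k + 2)*(k**3 + 6*k**2 + 13*k + 4)/(k**2 + 7*k + 12)

Invalid: residual \frac{2^{k + 2} \left(k^{3} + 6 k^{2} + 13 k + 4\right)}{k^{2} + 7 k + 12} ≠ 0.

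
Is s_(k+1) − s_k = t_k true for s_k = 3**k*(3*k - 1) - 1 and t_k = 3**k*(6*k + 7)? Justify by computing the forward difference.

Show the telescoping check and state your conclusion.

valid; difference matches t_k

s_(k+1) = 3**(k + 1)*(3*k + 2) - 1
s_(k+1) − s_k = 3**k*(6*k + 7)
(s_(k+1) − s_k) − t_k = 0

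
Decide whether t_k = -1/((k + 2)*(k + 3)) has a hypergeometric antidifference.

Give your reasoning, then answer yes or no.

Yes. s_k = -k/(2*k + 4).

Ratio r(k) = (k + 2)/(k + 4).
So A=k + 2 and B=k + 4, with C=1.
Need (k + 2)·f(k+1) − (k + 3)·f(k) = 1.
deg f ≤ 1 (via 1,1,0).
Match coefficients ⇒ f(k) = k/2.
R(k) = B(k−1)·f(k)/C(k) = k*(k + 3)/2; s_k = R·t_k = -k/(2*k + 4).
Verify: -1/(k**2 + 5*k + 6) matches t_k.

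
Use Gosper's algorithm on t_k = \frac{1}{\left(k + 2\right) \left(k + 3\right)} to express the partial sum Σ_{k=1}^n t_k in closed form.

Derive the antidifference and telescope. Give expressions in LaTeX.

S(n) = \frac{n}{3 \left(n + 3\right)}

Step 1: r(k) = (k + 2)/(k + 4).
A = k + 2, B = k + 4, C = 1.
Set up (k + 2)·f(k+1) − (k + 3)·f(k) − (1) = 0.
Bound: deg f ≤ 1.
Coefficient equations give f(k) = k/2.
R(k) = B(k−1)·f(k)/C(k) = k*(k + 3)/2; s_k = R·t_k = k/(2*(k + 2)).
Δs = 1/(k**2 + 5*k + 6), as required.
Evaluate: s_(n+1) = (n + 1)/(2*(n + 3)); subtract s_(1) = 1/6 ⇒ S(n) = n/(3*(n + 3)).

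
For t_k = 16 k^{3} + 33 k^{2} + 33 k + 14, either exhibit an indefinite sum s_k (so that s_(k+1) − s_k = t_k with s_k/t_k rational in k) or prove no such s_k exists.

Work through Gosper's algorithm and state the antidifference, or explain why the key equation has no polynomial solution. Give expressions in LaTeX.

s_k = k \left(4 k^{3} + 3 k^{2} + 4 k + 3\right)

The ratio is (16*k**3 + 81*k**2 + 147*k + 96)/(16*k**3 + 33*k**2 + 33*k + 14).
Gosper form: A/B · C(k+1)/C(k) with A=1, B=1, C=k**3 + 33*k**2/16 + 33*k/16 + 7/8.
Need (1)·f(k+1) − (1)·f(k) = k**3 + 33*k**2/16 + 33*k/16 + 7/8.
Bound: deg f ≤ 4.
Match coefficients ⇒ f(k) = k*(4*k + 3)*(k**2 + 1)/16.
R(k) = B(k−1)·f(k)/C(k) = k*(4*k + 3)*(k**2 + 1)/(16*k**3 + 33*k**2 + 33*k + 14); s_k = R·t_k = k*(4*k**3 + 3*k**2 + 4*k + 3).
Check: Δs_k = 16*k**3 + 33*k**2 + 33*k + 14. ✓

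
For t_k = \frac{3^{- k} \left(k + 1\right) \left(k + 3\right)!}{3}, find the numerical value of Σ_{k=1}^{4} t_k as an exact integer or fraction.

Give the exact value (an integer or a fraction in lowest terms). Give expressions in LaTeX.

Σ = 4264/27

The ratio is (k + 2)*(k + 4)/(3*(k + 1)).
Take A(k)=k/3 + 4/3, B(k)=1, C(k)=k + 1.
Solve (k/3 + 4/3)·f(k+1) − (1)·f(k) = k + 1.
From deg A=1, deg B=0, deg C=1: d=0.
Solve for f: f(k) = 3 (degree 0 ≤ 0).
R(k) = B(k−1)·f(k)/C(k) = 3/(k + 1); s_k = R·t_k = factorial(k + 3)/3**k.
Δs = (k + 1)*factorial(k + 3)/(3*3**k), as required.
Evaluate s at k=5 and k=1: 4480/27 and 8; difference 4264/27.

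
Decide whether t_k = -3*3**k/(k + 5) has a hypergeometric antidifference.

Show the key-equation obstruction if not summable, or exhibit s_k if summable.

Step 1: r(k) = 3*(k + 5)/(k + 6).
Factor: A=3*k + 15; B=k + 6; C=1.
Solve (3*k + 15)·f(k+1) − (k + 5)·f(k) = 1.
Degrees (1,1,0) ⇒ d ≤ -1.
Bound -1 < 0, so the key equation has no polynomial solution.

No; the degree bound rules out any f.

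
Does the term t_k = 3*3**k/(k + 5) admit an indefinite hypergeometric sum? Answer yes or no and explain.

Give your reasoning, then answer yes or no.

The ratio is 3*(k + 5)/(k + 6).
So A=3*k + 15 and B=k + 6, with C=1.
Set up (3*k + 15)·f(k+1) − (k + 5)·f(k) − (1) = 0.
Bound: deg f ≤ -1.
d = -1 < 0 ⇒ no nonzero polynomial f; not summable.

No. Not Gosper-summable.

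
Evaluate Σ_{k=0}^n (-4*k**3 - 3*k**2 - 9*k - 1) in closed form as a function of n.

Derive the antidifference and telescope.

S(n) = -n**4 - 3*n**3 - 7*n**2 - 6*n - 1

r(k) = (4*k**3 + 15*k**2 + 27*k + 17)/(4*k**3 + 3*k**2 + 9*k + 1) after simplifying.
Factor: A=1; B=1; C=k**3 + 3*k**2/4 + 9*k/4 + 1/4.
Key eq: (1)·f(k+1) = (1)·f(k) + (k**3 + 3*k**2/4 + 9*k/4 + 1/4).
d = 4 from the (0,0,3) case.
Solving with deg f ≤ 4: f(k) = k*(k**3 - k**2 + 4*k - 3)/4.
Get s_k = R·t_k = k*(-k**3 + k**2 - 4*k + 3) with R(k) = B(k−1)f(k)/C(k) = k*(k**3 - k**2 + 4*k - 3)/(4*k**3 + 3*k**2 + 9*k + 1).
Check: Δs_k = -4*k**3 - 3*k**2 - 9*k - 1. ✓
Evaluate: s_(n+1) = -n**4 - 3*n**3 - 7*n**2 - 6*n - 1; subtract s_(0) = 0 ⇒ S(n) = -n**4 - 3*n**3 - 7*n**2 - 6*n - 1.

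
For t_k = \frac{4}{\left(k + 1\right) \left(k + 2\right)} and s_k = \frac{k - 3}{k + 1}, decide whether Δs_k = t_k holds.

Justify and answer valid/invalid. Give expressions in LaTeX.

valid (s_(k+1) − s_k reduces to t_k)

s_(k+1) = (k - 2)/(k + 2)
s_(k+1) − s_k = 4/(k**2 + 3*k + 2)
(s_(k+1) − s_k) − t_k = 0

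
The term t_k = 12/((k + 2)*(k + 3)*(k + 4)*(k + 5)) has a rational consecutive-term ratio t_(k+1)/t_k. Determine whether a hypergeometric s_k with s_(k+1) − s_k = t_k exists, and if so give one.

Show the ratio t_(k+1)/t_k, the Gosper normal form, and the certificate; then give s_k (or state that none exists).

s_k = k*(k**2 + 9*k + 26)/(6*(k + 2)*(k + 3)*(k + 4))

Ratio r(k) = (k + 2)/(k + 6).
A = k + 2, B = k + 6, C = 1.
f must satisfy (k + 2)·f(k+1) − (k + 5)·f(k) = 1.
Degrees (1,1,0) ⇒ d ≤ 3.
Coefficient equations give f(k) = k*(k**2 + 9*k + 26)/72.
Get s_k = R·t_k = k*(k**2 + 9*k + 26)/(6*(k + 2)*(k + 3)*(k + 4)) with R(k) = B(k−1)f(k)/C(k) = k*(k + 5)*(k**2 + 9*k + 26)/72.
Δs = 12/(k**4 + 14*k**3 + 71*k**2 + 154*k + 120), as required.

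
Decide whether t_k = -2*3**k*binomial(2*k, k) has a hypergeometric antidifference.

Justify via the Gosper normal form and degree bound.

The ratio is 6*(2*k + 1)/(k + 1).
Gosper form: A/B · C(k+1)/C(k) with A=12*k + 6, B=k + 1, C=1.
Solve (12*k + 6)·f(k+1) − (k)·f(k) = 1.
d = -1 from the (1,1,0) case.
Negative degree bound (-1): no f exists, t_k not Gosper-summable.

No; the degree bound rules out any f.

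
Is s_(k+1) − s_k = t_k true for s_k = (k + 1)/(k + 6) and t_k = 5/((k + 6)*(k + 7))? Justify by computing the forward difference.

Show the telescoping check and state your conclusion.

Valid — Δs_k = t_k.

s_(k+1) = (k + 2)/(k + 7)
s_(k+1) − s_k = 5/(k**2 + 13*k + 42)
(s_(k+1) − s_k) − t_k = 0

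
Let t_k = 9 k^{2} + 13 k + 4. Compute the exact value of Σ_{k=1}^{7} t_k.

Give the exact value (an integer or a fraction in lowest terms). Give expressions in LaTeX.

Σ = 1652

r(k) = (9*k**2 + 31*k + 26)/(9*k**2 + 13*k + 4) after simplifying.
Take A(k)=1, B(k)=1, C(k)=k**2 + 13*k/9 + 4/9.
Solve (1)·f(k+1) − (1)·f(k) = k**2 + 13*k/9 + 4/9.
From deg A=0, deg B=0, deg C=2: d=3.
Solving with deg f ≤ 3: f(k) = k*(k + 1)*(3*k - 1)/9.
Then R = B(k−1)f/C = k*(3*k - 1)/(9*k + 4), so s_k = R(k)·t_k = k*(3*k**2 + 2*k - 1).
Δs = 9*k**2 + 13*k + 4, as required.
Sum = s_(8) − s_(1); s_(8) = 1656, s_(1) = 4 ⇒ 1652.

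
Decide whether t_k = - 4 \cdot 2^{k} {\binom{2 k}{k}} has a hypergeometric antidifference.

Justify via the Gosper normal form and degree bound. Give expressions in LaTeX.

t_(k+1)/t_k = 4*(2*k + 1)/(k + 1).
Take A(k)=8*k + 4, B(k)=k + 1, C(k)=1.
Solve (8*k + 4)·f(k+1) − (k)·f(k) = 1.
From deg A=1, deg B=1, deg C=0: d=-1.
Negative degree bound (-1): no f exists, t_k not Gosper-summable.

No — t_k has no hypergeometric antidifference.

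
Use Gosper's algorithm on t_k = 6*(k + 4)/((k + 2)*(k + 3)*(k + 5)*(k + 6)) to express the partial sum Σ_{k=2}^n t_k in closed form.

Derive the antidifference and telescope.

S(n) = 3*(n**2 + 9*n - 10)/(28*(n**2 + 9*n + 18))

The ratio is (k + 2)*(k + 5)**2/((k + 4)**2*(k + 7)).
So A=k + 2 and B=k + 7, with C=k**2 + 8*k + 16.
f must satisfy (k + 2)·f(k+1) − (k + 6)·f(k) = k**2 + 8*k + 16.
d = 4 from the (1,1,2) case.
Coefficient equations give f(k) = k*(k + 3)*(k + 4)*(k + 7)/20.
Get s_k = R·t_k = 3*k*(k + 7)/(10*(k**2 + 7*k + 10)) with R(k) = B(k−1)f(k)/C(k) = k*(k + 3)*(k + 6)*(k + 7)/(20*(k + 4)).
Check: Δs_k = 6*(k + 4)/(k**4 + 16*k**3 + 91*k**2 + 216*k + 180). ✓
Evaluate: s_(n+1) = 3*(n**2 + 9*n + 8)/(10*(n**2 + 9*n + 18)); subtract s_(2) = 27/140 ⇒ S(n) = 3*(n**2 + 9*n - 10)/(28*(n**2 + 9*n + 18)).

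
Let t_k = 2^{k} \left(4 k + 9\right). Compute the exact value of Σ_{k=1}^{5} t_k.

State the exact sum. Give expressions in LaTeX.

r(k) = 2*(4*k + 13)/(4*k + 9) after simplifying.
Gosper form: A/B · C(k+1)/C(k) with A=2, B=1, C=k + 9/4.
Solve (2)·f(k+1) − (1)·f(k) = k + 9/4.
From deg A=0, deg B=0, deg C=1: d=1.
Match coefficients ⇒ f(k) = (4*k + 1)/4.
Certificate R = B(k−1)f/C = (4*k + 1)/(4*k + 9) gives s_k = 2**k*(4*k + 1).
Δs = 2**k*(4*k + 9), as required.
Telescoping: Σ = s_(6) − s_(1) = 1600 − (10) = 1590.

Σ = 1590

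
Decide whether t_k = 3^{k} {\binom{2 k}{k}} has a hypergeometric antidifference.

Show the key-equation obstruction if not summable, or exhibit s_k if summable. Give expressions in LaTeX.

r(k) = 6*(2*k + 1)/(k + 1) after simplifying.
So A=12*k + 6 and B=k + 1, with C=1.
f must satisfy (12*k + 6)·f(k+1) − (k)·f(k) = 1.
Degrees (1,1,0) ⇒ d ≤ -1.
Negative degree bound (-1): no f exists, t_k not Gosper-summable.

No. Not Gosper-summable.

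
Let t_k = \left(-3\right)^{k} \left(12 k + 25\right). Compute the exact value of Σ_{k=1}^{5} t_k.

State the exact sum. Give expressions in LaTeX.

Step 1: r(k) = 3*(-12*k - 37)/(12*k + 25).
Factor: A=-3; B=1; C=k + 25/12.
Solve (-3)·f(k+1) − (1)·f(k) = k + 25/12.
Bound: deg f ≤ 1.
A polynomial solution: f(k) = -(3*k + 4)/12.
So s_k = (B(k−1)f/C)·t_k = (-(3*k + 4)/(12*k + 25))·t_k = (-3)**k*(-3*k - 4).
Δs = (-3)**k*(12*k + 25), as required.
Σ_(k=1)^(5) t_k = s_(6) − s_(1) = -16038 − (21) = -16059.

Σ = -16059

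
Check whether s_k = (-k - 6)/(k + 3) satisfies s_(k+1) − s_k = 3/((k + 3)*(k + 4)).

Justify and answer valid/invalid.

Valid — Δs_k = t_k.

s_(k+1) = (-k - 7)/(k + 4)
s_(k+1) − s_k = 3/(k**2 + 7*k + 12)
(s_(k+1) − s_k) − t_k = 0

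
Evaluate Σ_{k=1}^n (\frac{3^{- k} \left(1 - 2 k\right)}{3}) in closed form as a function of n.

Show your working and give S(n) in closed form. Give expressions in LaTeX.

Step 1: r(k) = (2*k + 1)/(3*(2*k - 1)).
Normal form (A,B,C) = (1/3, 1, k - 1/2).
f must satisfy (1/3)·f(k+1) − (1)·f(k) = k - 1/2.
From deg A=0, deg B=0, deg C=1: d=1.
A polynomial solution: f(k) = -3*k/2.
R(k) = B(k−1)·f(k)/C(k) = -3*k/(2*k - 1); s_k = R·t_k = k/3**k.
s_(k+1) − s_k = (1 - 2*k)/(3*3**k) = t_k.
Σ_(k=1)^n t_k = s_(n+1) − s_(1) = (3**(-n - 1)*(n + 1)) − (1/3), i.e. 3**(-n - 1)*(-3**n + n + 1).

S(n) = 3^{- n - 1} \left(- 3^{n} + n + 1\right)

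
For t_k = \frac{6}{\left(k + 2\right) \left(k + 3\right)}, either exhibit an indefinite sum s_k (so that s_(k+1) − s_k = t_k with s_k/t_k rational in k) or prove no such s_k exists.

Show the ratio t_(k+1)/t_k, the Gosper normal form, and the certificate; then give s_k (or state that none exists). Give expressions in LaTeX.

The ratio is (k + 2)/(k + 4).
Gosper form: A/B · C(k+1)/C(k) with A=k + 2, B=k + 4, C=1.
f must satisfy (k + 2)·f(k+1) − (k + 3)·f(k) = 1.
From deg A=1, deg B=1, deg C=0: d=1.
Solving with deg f ≤ 1: f(k) = k/2.
Certificate R = B(k−1)f/C = k*(k + 3)/2 gives s_k = 3*k/(k + 2).
Verify: 6/(k**2 + 5*k + 6) matches t_k.

s_k = \frac{3 k}{k + 2}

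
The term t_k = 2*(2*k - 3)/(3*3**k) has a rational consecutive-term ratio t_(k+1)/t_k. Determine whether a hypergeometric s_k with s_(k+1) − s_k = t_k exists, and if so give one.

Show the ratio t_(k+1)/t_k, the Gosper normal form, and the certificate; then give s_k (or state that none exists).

The ratio is (2*k - 1)/(3*(2*k - 3)).
Gosper form: A/B · C(k+1)/C(k) with A=1/3, B=1, C=k - 3/2.
Key eq: (1/3)·f(k+1) = (1)·f(k) + (k - 3/2).
Degrees (0,0,1) ⇒ d ≤ 1.
A polynomial solution: f(k) = -3*(k - 1)/2.
So s_k = (B(k−1)f/C)·t_k = (-3*(k - 1)/(2*k - 3))·t_k = 2*(1 - k)/3**k.
s_(k+1) − s_k = 2*(2*k - 3)/(3*3**k) = t_k.

s_k = 2*(1 - k)/3**k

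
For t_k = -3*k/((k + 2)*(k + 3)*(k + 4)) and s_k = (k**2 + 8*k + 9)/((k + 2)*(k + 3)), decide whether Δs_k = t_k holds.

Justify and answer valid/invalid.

valid; difference matches t_k

s_(k+1) = (8*k + (k + 1)**2 + 17)/((k + 3)*(k + 4))
s_(k+1) − s_k = -3*k/(k**3 + 9*k**2 + 26*k + 24)
(s_(k+1) − s_k) − t_k = 0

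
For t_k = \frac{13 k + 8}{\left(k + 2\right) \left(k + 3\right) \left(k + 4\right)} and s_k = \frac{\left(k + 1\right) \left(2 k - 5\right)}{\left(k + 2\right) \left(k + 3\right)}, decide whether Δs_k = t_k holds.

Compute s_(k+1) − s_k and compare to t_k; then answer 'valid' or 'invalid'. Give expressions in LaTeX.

s_(k+1) = (k + 2)*(2*k - 3)/((k + 3)*(k + 4))
s_(k+1) − s_k = (13*k + 8)/(k**3 + 9*k**2 + 26*k + 24)
(s_(k+1) − s_k) − t_k = 0

Valid — Δs_k = t_k.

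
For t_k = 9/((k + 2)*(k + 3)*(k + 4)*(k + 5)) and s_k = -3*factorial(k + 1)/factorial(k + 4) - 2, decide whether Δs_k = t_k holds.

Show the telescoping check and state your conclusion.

s_(k+1) = -3*factorial(k + 2)/factorial(k + 5) - 2
s_(k+1) − s_k = 9/((k + 2)*(k + 3)*(k + 4)*(k + 5))
(s_(k+1) − s_k) − t_k = 0

valid (s_(k+1) − s_k reduces to t_k)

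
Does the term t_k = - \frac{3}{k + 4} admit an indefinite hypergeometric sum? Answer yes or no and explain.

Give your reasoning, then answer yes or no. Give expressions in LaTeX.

t_(k+1)/t_k = (k + 4)/(k + 5).
Factor: A=k + 4; B=k + 5; C=1.
f must satisfy (k + 4)·f(k+1) − (k + 4)·f(k) = 1.
d = 0 from the (1,1,0) case.
Generic f = c0 gives residual -1; -1 = 0 cannot hold, so t_k is not Gosper-summable.

No. Not Gosper-summable.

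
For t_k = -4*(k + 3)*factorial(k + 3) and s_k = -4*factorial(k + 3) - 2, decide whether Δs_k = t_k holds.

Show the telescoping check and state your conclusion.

Valid: the claim telescopes to t_k.

s_(k+1) = -4*factorial(k + 4) - 2
s_(k+1) − s_k = -4*(k + 3)*factorial(k + 3)
(s_(k+1) − s_k) − t_k = 0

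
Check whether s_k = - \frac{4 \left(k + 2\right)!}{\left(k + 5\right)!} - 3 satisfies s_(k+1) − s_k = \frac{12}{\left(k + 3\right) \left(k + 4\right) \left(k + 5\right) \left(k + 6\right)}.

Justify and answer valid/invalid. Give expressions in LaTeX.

s_(k+1) = -4*factorial(k + 3)/factorial(k + 6) - 3
s_(k+1) − s_k = 12/((k + 3)*(k + 4)*(k + 5)*(k + 6))
(s_(k+1) − s_k) − t_k = 0

valid; difference matches t_k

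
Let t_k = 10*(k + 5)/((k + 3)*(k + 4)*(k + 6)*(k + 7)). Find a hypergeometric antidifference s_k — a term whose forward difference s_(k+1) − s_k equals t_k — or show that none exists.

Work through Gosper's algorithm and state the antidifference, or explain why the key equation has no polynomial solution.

s_k = 5*k*(k + 9)/(18*(k**2 + 9*k + 18))

t_(k+1)/t_k = (k + 3)*(k + 6)**2/((k + 5)**2*(k + 8)).
A = k + 3, B = k + 8, C = k**2 + 10*k + 25.
Set up (k + 3)·f(k+1) − (k + 7)·f(k) − (k**2 + 10*k + 25) = 0.
From deg A=1, deg B=1, deg C=2: d=4.
Match coefficients ⇒ f(k) = k*(k + 4)*(k + 5)*(k + 9)/36.
So s_k = (B(k−1)f/C)·t_k = (k*(k + 4)*(k + 7)*(k + 9)/(36*(k + 5)))·t_k = 5*k*(k + 9)/(18*(k**2 + 9*k + 18)).
s_(k+1) − s_k = 10*(k + 5)/(k**4 + 20*k**3 + 145*k**2 + 450*k + 504) = t_k.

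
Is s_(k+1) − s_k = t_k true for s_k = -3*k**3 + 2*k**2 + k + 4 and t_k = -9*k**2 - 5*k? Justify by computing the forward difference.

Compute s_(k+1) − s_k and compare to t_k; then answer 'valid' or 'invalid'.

s_(k+1) = -3*k**3 - 7*k**2 - 4*k + 4
s_(k+1) − s_k = k*(-9*k - 5)
(s_(k+1) − s_k) − t_k = 0

valid (s_(k+1) − s_k reduces to t_k)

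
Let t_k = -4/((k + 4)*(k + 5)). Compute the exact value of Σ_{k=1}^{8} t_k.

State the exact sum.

Σ = -32/65

Ratio r(k) = (k + 4)/(k + 6).
Take A(k)=k + 4, B(k)=k + 6, C(k)=1.
Solve (k + 4)·f(k+1) − (k + 5)·f(k) = 1.
Bound: deg f ≤ 1.
Solve for f: f(k) = k/4 (degree 1 ≤ 1).
Certificate R = B(k−1)f/C = k*(k + 5)/4 gives s_k = -k/(k + 4).
s_(k+1) − s_k = -4/(k**2 + 9*k + 20) = t_k.
Evaluate s at k=9 and k=1: -9/13 and -1/5; difference -32/65.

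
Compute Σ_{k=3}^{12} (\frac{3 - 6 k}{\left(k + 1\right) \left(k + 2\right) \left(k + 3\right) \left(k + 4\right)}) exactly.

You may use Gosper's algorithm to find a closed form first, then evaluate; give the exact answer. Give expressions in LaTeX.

t_(k+1)/t_k = (k + 1)*(2*k + 1)/((k + 5)*(2*k - 1)).
Gosper form: A/B · C(k+1)/C(k) with A=k + 1, B=k + 5, C=k - 1/2.
f must satisfy (k + 1)·f(k+1) − (k + 4)·f(k) = k - 1/2.
From deg A=1, deg B=1, deg C=1: d=3.
Solving with deg f ≤ 3: f(k) = -k/2.
So s_k = (B(k−1)f/C)·t_k = (-k*(k + 4)/(2*k - 1))·t_k = 3*k/((k + 1)*(k + 2)*(k + 3)).
Check: Δs_k = 3*(1 - 2*k)/(k**4 + 10*k**3 + 35*k**2 + 50*k + 24). ✓
Telescoping: Σ = s_(13) − s_(3) = 13/1120 − (3/40) = -71/1120.

Σ = -71/1120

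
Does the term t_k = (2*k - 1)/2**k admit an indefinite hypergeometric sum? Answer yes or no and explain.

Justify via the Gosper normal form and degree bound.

Compute t_(k+1)/t_k: get (2*k + 1)/(2*(2*k - 1)).
Factor: A=1/2; B=1; C=k - 1/2.
Set up (1/2)·f(k+1) − (1)·f(k) − (k - 1/2) = 0.
d = 1 from the (0,0,1) case.
Solving with deg f ≤ 1: f(k) = -2*k - 1.
So s_k = (B(k−1)f/C)·t_k = (-2*(2*k + 1)/(2*k - 1))·t_k = 2*(-2*k - 1)/2**k.
Δs = (2*k - 1)/2**k, as required.

Yes. s_k = 2*(-2*k - 1)/2**k.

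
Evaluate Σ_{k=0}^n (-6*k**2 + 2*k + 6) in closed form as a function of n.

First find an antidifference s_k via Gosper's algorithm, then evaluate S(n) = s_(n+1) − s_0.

Ratio r(k) = (k - 3*(k + 1)**2 + 4)/(-3*k**2 + k + 3).
So A=1 and B=1, with C=k**2 - k/3 - 1.
f must satisfy (1)·f(k+1) − (1)·f(k) = k**2 - k/3 - 1.
Degrees (0,0,2) ⇒ d ≤ 3.
Solving with deg f ≤ 3: f(k) = k*(k**2 - 2*k - 2)/3.
So s_k = (B(k−1)f/C)·t_k = (k*(k**2 - 2*k - 2)/(3*k**2 - k - 3))·t_k = 2*k*(-k**2 + 2*k + 2).
Δs = -6*k**2 + 2*k + 6, as required.
Σ_(k=0)^n t_k = s_(n+1) − s_(0) = (-2*n**3 - 2*n**2 + 6*n + 6) − (0), i.e. -2*n**3 - 2*n**2 + 6*n + 6.

S(n) = -2*n**3 - 2*n**2 + 6*n + 6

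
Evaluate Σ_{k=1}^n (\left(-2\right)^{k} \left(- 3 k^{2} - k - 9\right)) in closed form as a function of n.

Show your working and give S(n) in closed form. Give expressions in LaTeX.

t_(k+1)/t_k = 2*(-3*k**2 - 7*k - 13)/(3*k**2 + k + 9).
Gosper form: A/B · C(k+1)/C(k) with A=-2, B=1, C=k**2 + k/3 + 3.
Need (-2)·f(k+1) − (1)·f(k) = k**2 + k/3 + 3.
deg f ≤ 2 (via 0,0,2).
A polynomial solution: f(k) = -(k**2 - k + 3)/3.
So s_k = (B(k−1)f/C)·t_k = (-(k**2 - k + 3)/(3*k**2 + k + 9))·t_k = (-2)**k*(k**2 - k + 3).
Check: Δs_k = (-2)**k*(-3*k**2 - k - 9). ✓
Telescope: S(n) = s_(n+1) − s_(1) = (-2)**(n + 1)*(n**2 + n + 3) − (-6) = -2*(-2)**n*n**2 - 2*(-2)**n*n - 6*(-2)**n + 6.

S(n) = - 2 \left(-2\right)^{n} n^{2} - 2 \left(-2\right)^{n} n - 6 \left(-2\right)^{n} + 6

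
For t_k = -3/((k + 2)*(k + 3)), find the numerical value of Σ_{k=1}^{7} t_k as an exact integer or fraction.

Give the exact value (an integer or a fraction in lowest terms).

Σ = -7/10

Step 1: r(k) = (k + 2)/(k + 4).
So A=k + 2 and B=k + 4, with C=1.
Need (k + 2)·f(k+1) − (k + 3)·f(k) = 1.
From deg A=1, deg B=1, deg C=0: d=1.
Solving with deg f ≤ 1: f(k) = k/2.
Certificate R = B(k−1)f/C = k*(k + 3)/2 gives s_k = -3*k/(2*k + 4).
s_(k+1) − s_k = -3/(k**2 + 5*k + 6) = t_k.
Telescoping: Σ = s_(8) − s_(1) = -6/5 − (-1/2) = -7/10.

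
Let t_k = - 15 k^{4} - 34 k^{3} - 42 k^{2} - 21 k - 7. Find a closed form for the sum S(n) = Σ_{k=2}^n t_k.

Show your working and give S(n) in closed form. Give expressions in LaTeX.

S(n) = - 3 n^{5} - 16 n^{4} - 36 n^{3} - 40 n^{2} - 24 n + 119

Step 1: r(k) = (15*k**4 + 94*k**3 + 234*k**2 + 267*k + 119)/(15*k**4 + 34*k**3 + 42*k**2 + 21*k + 7).
Gosper form: A/B · C(k+1)/C(k) with A=1, B=1, C=k**4 + 34*k**3/15 + 14*k**2/5 + 7*k/5 + 7/15.
Solve (1)·f(k+1) − (1)·f(k) = k**4 + 34*k**3/15 + 14*k**2/5 + 7*k/5 + 7/15.
Bound: deg f ≤ 5.
Coefficient equations give f(k) = k*(3*k**4 + k**3 + 2*k**2 - 2*k + 3)/15.
Get s_k = R·t_k = k*(-3*k**4 - k**3 - 2*k**2 + 2*k - 3) with R(k) = B(k−1)f(k)/C(k) = k*(3*k**4 + k**3 + 2*k**2 - 2*k + 3)/(15*k**4 + 34*k**3 + 42*k**2 + 21*k + 7).
Δs = -15*k**4 - 34*k**3 - 42*k**2 - 21*k - 7, as required.
Σ_(k=2)^n t_k = s_(n+1) − s_(2) = (-3*n**5 - 16*n**4 - 36*n**3 - 40*n**2 - 24*n - 7) − (-126), i.e. -3*n**5 - 16*n**4 - 36*n**3 - 40*n**2 - 24*n + 119.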